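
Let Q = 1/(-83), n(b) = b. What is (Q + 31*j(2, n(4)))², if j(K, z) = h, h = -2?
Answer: 26491609/6889 ≈ 3845.5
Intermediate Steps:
j(K, z) = -2
Q = -1/83 ≈ -0.012048
(Q + 31*j(2, n(4)))² = (-1/83 + 31*(-2))² = (-1/83 - 62)² = (-5147/83)² = 26491609/6889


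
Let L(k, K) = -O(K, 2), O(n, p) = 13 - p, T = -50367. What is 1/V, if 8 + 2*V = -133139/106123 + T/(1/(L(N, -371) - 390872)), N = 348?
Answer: 106123/1044653802391690 ≈ 1.0159e-10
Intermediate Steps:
L(k, K) = -11 (L(k, K) = -(13 - 1*2) = -(13 - 2) = -1*11 = -11)
V = 1044653802391690/106123 (V = -4 + (-133139/106123 - 50367/(1/(-11 - 390872)))/2 = -4 + (-133139*1/106123 - 50367/(1/(-390883)))/2 = -4 + (-133139/106123 - 50367/(-1/390883))/2 = -4 + (-133139/106123 - 50367*(-390883))/2 = -4 + (-133139/106123 + 19687604061)/2 = -4 + (½)*(2089307605632364/106123) = -4 + 1044653802816182/106123 = 1044653802391690/106123 ≈ 9.8438e+9)
1/V = 1/(1044653802391690/106123) = 106123/1044653802391690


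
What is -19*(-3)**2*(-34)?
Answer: 5814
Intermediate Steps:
-19*(-3)**2*(-34) = -19*9*(-34) = -171*(-34) = 5814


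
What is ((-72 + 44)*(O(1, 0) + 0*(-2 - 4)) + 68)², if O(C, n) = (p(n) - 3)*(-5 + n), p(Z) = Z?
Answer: 123904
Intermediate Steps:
O(C, n) = (-5 + n)*(-3 + n) (O(C, n) = (n - 3)*(-5 + n) = (-3 + n)*(-5 + n) = (-5 + n)*(-3 + n))
((-72 + 44)*(O(1, 0) + 0*(-2 - 4)) + 68)² = ((-72 + 44)*((15 + 0² - 8*0) + 0*(-2 - 4)) + 68)² = (-28*((15 + 0 + 0) + 0*(-6)) + 68)² = (-28*(15 + 0) + 68)² = (-28*15 + 68)² = (-420 + 68)² = (-352)² = 123904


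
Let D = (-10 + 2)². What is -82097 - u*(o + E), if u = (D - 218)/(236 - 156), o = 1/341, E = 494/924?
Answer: -610793981/7440 ≈ -82096.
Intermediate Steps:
E = 247/462 (E = 494*(1/924) = 247/462 ≈ 0.53463)
o = 1/341 ≈ 0.0029326
D = 64 (D = (-8)² = 64)
u = -77/40 (u = (64 - 218)/(236 - 156) = -154/80 = -154*1/80 = -77/40 ≈ -1.9250)
-82097 - u*(o + E) = -82097 - (-77)*(1/341 + 247/462)/40 = -82097 - (-77)*7699/(40*14322) = -82097 - 1*(-7699/7440) = -82097 + 7699/7440 = -610793981/7440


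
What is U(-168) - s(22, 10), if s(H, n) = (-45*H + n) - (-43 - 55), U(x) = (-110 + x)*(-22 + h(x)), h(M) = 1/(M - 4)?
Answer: 601967/86 ≈ 6999.6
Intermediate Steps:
h(M) = 1/(-4 + M)
U(x) = (-110 + x)*(-22 + 1/(-4 + x))
s(H, n) = 98 + n - 45*H (s(H, n) = (n - 45*H) - 1*(-98) = (n - 45*H) + 98 = 98 + n - 45*H)
U(-168) - s(22, 10) = (-9790 - 22*(-168)² + 2509*(-168))/(-4 - 168) - (98 + 10 - 45*22) = (-9790 - 22*28224 - 421512)/(-172) - (98 + 10 - 990) = -(-9790 - 620928 - 421512)/172 - 1*(-882) = -1/172*(-1052230) + 882 = 526115/86 + 882 = 601967/86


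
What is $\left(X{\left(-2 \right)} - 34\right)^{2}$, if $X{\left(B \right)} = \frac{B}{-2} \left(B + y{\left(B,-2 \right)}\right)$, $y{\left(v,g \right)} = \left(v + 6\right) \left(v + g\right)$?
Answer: $2704$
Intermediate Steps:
$y{\left(v,g \right)} = \left(6 + v\right) \left(g + v\right)$
$X{\left(B \right)} = - \frac{B \left(-12 + B^{2} + 5 B\right)}{2}$ ($X{\left(B \right)} = \frac{B}{-2} \left(B + \left(B^{2} + 6 \left(-2\right) + 6 B - 2 B\right)\right) = B \left(- \frac{1}{2}\right) \left(B + \left(B^{2} - 12 + 6 B - 2 B\right)\right) = - \frac{B}{2} \left(B + \left(-12 + B^{2} + 4 B\right)\right) = - \frac{B}{2} \left(-12 + B^{2} + 5 B\right) = - \frac{B \left(-12 + B^{2} + 5 B\right)}{2}$)
$\left(X{\left(-2 \right)} - 34\right)^{2} = \left(\frac{1}{2} \left(-2\right) \left(12 - \left(-2\right)^{2} - -10\right) - 34\right)^{2} = \left(\frac{1}{2} \left(-2\right) \left(12 - 4 + 10\right) - 34\right)^{2} = \left(\frac{1}{2} \left(-2\right) 18 - 34\right)^{2} = \left(-18 - 34\right)^{2} = \left(-52\right)^{2} = 2704$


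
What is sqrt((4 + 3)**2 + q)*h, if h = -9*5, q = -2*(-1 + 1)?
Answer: -315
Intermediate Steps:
q = 0 (q = -2*0 = 0)
h = -45
sqrt((4 + 3)**2 + q)*h = sqrt((4 + 3)**2 + 0)*(-45) = sqrt(7**2 + 0)*(-45) = sqrt(49 + 0)*(-45) = sqrt(49)*(-45) = 7*(-45) = -315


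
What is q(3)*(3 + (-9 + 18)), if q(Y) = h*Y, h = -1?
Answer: -36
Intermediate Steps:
q(Y) = -Y
q(3)*(3 + (-9 + 18)) = (-1*3)*(3 + (-9 + 18)) = -3*(3 + 9) = -3*12 = -36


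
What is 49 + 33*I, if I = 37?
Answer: 1270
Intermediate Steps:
49 + 33*I = 49 + 33*37 = 49 + 1221 = 1270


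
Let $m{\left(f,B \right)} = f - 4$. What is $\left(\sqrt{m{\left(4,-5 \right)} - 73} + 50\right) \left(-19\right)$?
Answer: $-950 - 19 i \sqrt{73} \approx -950.0 - 162.34 i$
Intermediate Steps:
$m{\left(f,B \right)} = -4 + f$
$\left(\sqrt{m{\left(4,-5 \right)} - 73} + 50\right) \left(-19\right) = \left(\sqrt{\left(-4 + 4\right) - 73} + 50\right) \left(-19\right) = \left(\sqrt{0 - 73} + 50\right) \left(-19\right) = \left(\sqrt{-73} + 50\right) \left(-19\right) = \left(i \sqrt{73} + 50\right) \left(-19\right) = \left(50 + i \sqrt{73}\right) \left(-19\right) = -950 - 19 i \sqrt{73}$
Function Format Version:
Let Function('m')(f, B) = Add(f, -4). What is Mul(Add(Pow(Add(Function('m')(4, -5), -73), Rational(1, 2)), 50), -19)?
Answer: Add(-950, Mul(-19, I, Pow(73, Rational(1, 2)))) ≈ Add(-950.00, Mul(-162.34, I))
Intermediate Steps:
Function('m')(f, B) = Add(-4, f)
Mul(Add(Pow(Add(Function('m')(4, -5), -73), Rational(1, 2)), 50), -19) = Mul(Add(Pow(Add(Add(-4, 4), -73), Rational(1, 2)), 50), -19) = Mul(Add(Pow(Add(0, -73), Rational(1, 2)), 50), -19) = Mul(Add(Pow(-73, Rational(1, 2)), 50), -19) = Mul(Add(Mul(I, Pow(73, Rational(1, 2))), 50), -19) = Mul(Add(50, Mul(I, Pow(73, Rational(1, 2)))), -19) = Add(-950, Mul(-19, I, Pow(73, Rational(1, 2))))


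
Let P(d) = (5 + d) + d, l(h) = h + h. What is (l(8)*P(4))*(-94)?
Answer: -19552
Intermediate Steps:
l(h) = 2*h
P(d) = 5 + 2*d
(l(8)*P(4))*(-94) = ((2*8)*(5 + 2*4))*(-94) = (16*(5 + 8))*(-94) = (16*13)*(-94) = 208*(-94) = -19552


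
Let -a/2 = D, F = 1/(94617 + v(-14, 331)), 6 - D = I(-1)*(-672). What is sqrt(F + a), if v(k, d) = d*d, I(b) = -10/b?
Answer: I*sqrt(560795796056990)/204178 ≈ 115.98*I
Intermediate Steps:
v(k, d) = d**2
D = 6726 (D = 6 - (-10/(-1))*(-672) = 6 - (-10*(-1))*(-672) = 6 - 10*(-672) = 6 - 1*(-6720) = 6 + 6720 = 6726)
F = 1/204178 (F = 1/(94617 + 331**2) = 1/(94617 + 109561) = 1/204178 ≈ 4.8977e-6)
a = -13452 (a = -2*6726 = -13452)
sqrt(F + a) = sqrt(1/204178 - 13452) = sqrt(-2746602455/204178) = I*sqrt(560795796056990)/204178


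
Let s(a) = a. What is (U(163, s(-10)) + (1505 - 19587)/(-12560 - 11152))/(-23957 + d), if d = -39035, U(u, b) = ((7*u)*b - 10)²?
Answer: -1546216847441/746833152 ≈ -2070.4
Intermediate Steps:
U(u, b) = (-10 + 7*b*u)² (U(u, b) = (7*b*u - 10)² = (-10 + 7*b*u)²)
(U(163, s(-10)) + (1505 - 19587)/(-12560 - 11152))/(-23957 + d) = ((-10 + 7*(-10)*163)² + (1505 - 19587)/(-12560 - 11152))/(-23957 - 39035) = ((-10 - 11410)² - 18082/(-23712))/(-62992) = ((-11420)² - 18082*(-1/23712))*(-1/62992) = (130416400 + 9041/11856)*(-1/62992) = (1546216847441/11856)*(-1/62992) = -1546216847441/746833152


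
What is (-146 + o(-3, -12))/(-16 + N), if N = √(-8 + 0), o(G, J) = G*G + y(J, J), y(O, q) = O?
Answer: 298/33 + 149*I*√2/132 ≈ 9.0303 + 1.5963*I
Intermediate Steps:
o(G, J) = J + G² (o(G, J) = G*G + J = G² + J = J + G²)
N = 2*I*√2 (N = √(-8) = 2*I*√2 ≈ 2.8284*I)
(-146 + o(-3, -12))/(-16 + N) = (-146 + (-12 + (-3)²))/(-16 + 2*I*√2) = (-146 + (-12 + 9))/(-16 + 2*I*√2) = (-146 - 3)/(-16 + 2*I*√2) = -149/(-16 + 2*I*√2)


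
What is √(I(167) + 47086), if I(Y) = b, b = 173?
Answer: 3*√5251 ≈ 217.39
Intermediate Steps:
I(Y) = 173
√(I(167) + 47086) = √(173 + 47086) = √47259 = 3*√5251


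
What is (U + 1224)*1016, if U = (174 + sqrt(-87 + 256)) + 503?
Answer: 1944624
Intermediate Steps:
U = 690 (U = (174 + sqrt(169)) + 503 = (174 + 13) + 503 = 187 + 503 = 690)
(U + 1224)*1016 = (690 + 1224)*1016 = 1914*1016 = 1944624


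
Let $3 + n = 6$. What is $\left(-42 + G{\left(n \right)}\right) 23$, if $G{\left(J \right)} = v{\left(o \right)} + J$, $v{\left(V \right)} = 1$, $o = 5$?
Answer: $-874$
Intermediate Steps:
$n = 3$ ($n = -3 + 6 = 3$)
$G{\left(J \right)} = 1 + J$
$\left(-42 + G{\left(n \right)}\right) 23 = \left(-42 + \left(1 + 3\right)\right) 23 = \left(-42 + 4\right) 23 = \left(-38\right) 23 = -874$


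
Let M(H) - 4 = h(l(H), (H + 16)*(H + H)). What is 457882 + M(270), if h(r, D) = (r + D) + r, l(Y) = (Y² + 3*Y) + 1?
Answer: 759748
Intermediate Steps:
l(Y) = 1 + Y² + 3*Y
h(r, D) = D + 2*r (h(r, D) = (D + r) + r = D + 2*r)
M(H) = 6 + 2*H² + 6*H + 2*H*(16 + H) (M(H) = 4 + ((H + 16)*(H + H) + 2*(1 + H² + 3*H)) = 4 + ((16 + H)*(2*H) + (2 + 2*H² + 6*H)) = 4 + (2*H*(16 + H) + (2 + 2*H² + 6*H)) = 4 + (2 + 2*H² + 6*H + 2*H*(16 + H)) = 6 + 2*H² + 6*H + 2*H*(16 + H))
457882 + M(270) = 457882 + (6 + 4*270² + 38*270) = 457882 + (6 + 4*72900 + 10260) = 457882 + (6 + 291600 + 10260) = 457882 + 301866 = 759748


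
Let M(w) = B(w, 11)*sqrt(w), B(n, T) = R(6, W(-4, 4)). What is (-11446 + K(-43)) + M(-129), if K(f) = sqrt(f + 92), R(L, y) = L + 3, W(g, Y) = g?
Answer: -11439 + 9*I*sqrt(129) ≈ -11439.0 + 102.22*I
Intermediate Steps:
R(L, y) = 3 + L
B(n, T) = 9 (B(n, T) = 3 + 6 = 9)
M(w) = 9*sqrt(w)
K(f) = sqrt(92 + f)
(-11446 + K(-43)) + M(-129) = (-11446 + sqrt(92 - 43)) + 9*sqrt(-129) = (-11446 + sqrt(49)) + 9*(I*sqrt(129)) = (-11446 + 7) + 9*I*sqrt(129) = -11439 + 9*I*sqrt(129)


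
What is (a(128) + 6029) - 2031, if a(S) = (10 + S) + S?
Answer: 4264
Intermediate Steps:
a(S) = 10 + 2*S
(a(128) + 6029) - 2031 = ((10 + 2*128) + 6029) - 2031 = ((10 + 256) + 6029) - 2031 = (266 + 6029) - 2031 = 6295 - 2031 = 4264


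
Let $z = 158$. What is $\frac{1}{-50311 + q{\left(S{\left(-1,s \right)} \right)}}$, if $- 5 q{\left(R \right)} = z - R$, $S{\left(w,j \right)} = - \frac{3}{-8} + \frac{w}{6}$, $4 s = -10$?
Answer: $- \frac{120}{6041107} \approx -1.9864 \cdot 10^{-5}$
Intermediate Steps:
$s = - \frac{5}{2}$ ($s = \frac{1}{4} \left(-10\right) = - \frac{5}{2} \approx -2.5$)
$S{\left(w,j \right)} = \frac{3}{8} + \frac{w}{6}$ ($S{\left(w,j \right)} = \left(-3\right) \left(- \frac{1}{8}\right) + w \frac{1}{6} = \frac{3}{8} + \frac{w}{6}$)
$q{\left(R \right)} = - \frac{158}{5} + \frac{R}{5}$ ($q{\left(R \right)} = - \frac{158 - R}{5} = - \frac{158}{5} + \frac{R}{5}$)
$\frac{1}{-50311 + q{\left(S{\left(-1,s \right)} \right)}} = \frac{1}{-50311 - \left(\frac{158}{5} - \frac{\frac{3}{8} + \frac{1}{6} \left(-1\right)}{5}\right)} = \frac{1}{-50311 - \left(\frac{158}{5} - \frac{\frac{3}{8} - \frac{1}{6}}{5}\right)} = \frac{1}{-50311 + \left(- \frac{158}{5} + \frac{1}{5} \cdot \frac{5}{24}\right)} = \frac{1}{-50311 + \left(- \frac{158}{5} + \frac{1}{24}\right)} = \frac{1}{-50311 - \frac{3787}{120}} = \frac{1}{- \frac{6041107}{120}} = - \frac{120}{6041107}$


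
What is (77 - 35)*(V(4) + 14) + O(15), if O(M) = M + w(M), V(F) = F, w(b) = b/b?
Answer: 772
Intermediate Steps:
w(b) = 1
O(M) = 1 + M (O(M) = M + 1 = 1 + M)
(77 - 35)*(V(4) + 14) + O(15) = (77 - 35)*(4 + 14) + (1 + 15) = 42*18 + 16 = 756 + 16 = 772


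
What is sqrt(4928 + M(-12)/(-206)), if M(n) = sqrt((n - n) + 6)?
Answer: sqrt(209124608 - 206*sqrt(6))/206 ≈ 70.200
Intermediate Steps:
M(n) = sqrt(6) (M(n) = sqrt(0 + 6) = sqrt(6))
sqrt(4928 + M(-12)/(-206)) = sqrt(4928 + sqrt(6)/(-206)) = sqrt(4928 + sqrt(6)*(-1/206)) = sqrt(4928 - sqrt(6)/206)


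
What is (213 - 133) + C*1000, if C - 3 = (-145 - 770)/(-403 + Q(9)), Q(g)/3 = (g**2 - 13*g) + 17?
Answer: 116590/23 ≈ 5069.1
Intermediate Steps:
Q(g) = 51 - 39*g + 3*g**2 (Q(g) = 3*((g**2 - 13*g) + 17) = 3*(17 + g**2 - 13*g) = 51 - 39*g + 3*g**2)
C = 459/92 (C = 3 + (-145 - 770)/(-403 + (51 - 39*9 + 3*9**2)) = 3 - 915/(-403 + (51 - 351 + 3*81)) = 3 - 915/(-403 + (51 - 351 + 243)) = 3 - 915/(-403 - 57) = 3 - 915/(-460) = 3 - 915*(-1/460) = 3 + 183/92 = 459/92 ≈ 4.9891)
(213 - 133) + C*1000 = (213 - 133) + (459/92)*1000 = 80 + 114750/23 = 116590/23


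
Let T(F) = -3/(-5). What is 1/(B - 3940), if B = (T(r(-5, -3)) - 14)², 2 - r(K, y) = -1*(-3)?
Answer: -25/94011 ≈ -0.00026593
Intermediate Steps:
r(K, y) = -1 (r(K, y) = 2 - (-1)*(-3) = 2 - 1*3 = 2 - 3 = -1)
T(F) = ⅗ (T(F) = -3*(-⅕) = ⅗)
B = 4489/25 (B = (⅗ - 14)² = (-67/5)² = 4489/25 ≈ 179.56)
1/(B - 3940) = 1/(4489/25 - 3940) = 1/(-94011/25) = -25/94011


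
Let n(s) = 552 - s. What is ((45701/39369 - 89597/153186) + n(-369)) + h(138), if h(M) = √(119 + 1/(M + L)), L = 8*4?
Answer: 168418831879/182750898 + √3439270/170 ≈ 932.49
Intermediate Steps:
L = 32
h(M) = √(119 + 1/(32 + M)) (h(M) = √(119 + 1/(M + 32)) = √(119 + 1/(32 + M)))
((45701/39369 - 89597/153186) + n(-369)) + h(138) = ((45701/39369 - 89597/153186) + (552 - 1*(-369))) + √((3809 + 119*138)/(32 + 138)) = ((45701*(1/39369) - 89597*1/153186) + (552 + 369)) + √((3809 + 16422)/170) = ((45701/39369 - 89597/153186) + 921) + √((1/170)*20231) = (105254821/182750898 + 921) + √(20231/170) = 168418831879/182750898 + √3439270/170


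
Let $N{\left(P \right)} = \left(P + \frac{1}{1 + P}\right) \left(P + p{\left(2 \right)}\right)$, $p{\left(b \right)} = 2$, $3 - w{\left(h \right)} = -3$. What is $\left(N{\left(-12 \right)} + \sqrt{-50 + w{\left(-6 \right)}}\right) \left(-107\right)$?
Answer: $- \frac{142310}{11} - 214 i \sqrt{11} \approx -12937.0 - 709.76 i$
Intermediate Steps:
$w{\left(h \right)} = 6$ ($w{\left(h \right)} = 3 - -3 = 3 + 3 = 6$)
$N{\left(P \right)} = \left(2 + P\right) \left(P + \frac{1}{1 + P}\right)$ ($N{\left(P \right)} = \left(P + \frac{1}{1 + P}\right) \left(P + 2\right) = \left(P + \frac{1}{1 + P}\right) \left(2 + P\right) = \left(2 + P\right) \left(P + \frac{1}{1 + P}\right)$)
$\left(N{\left(-12 \right)} + \sqrt{-50 + w{\left(-6 \right)}}\right) \left(-107\right) = \left(\frac{2 + \left(-12\right)^{3} + 3 \left(-12\right) + 3 \left(-12\right)^{2}}{1 - 12} + \sqrt{-50 + 6}\right) \left(-107\right) = \left(\frac{2 - 1728 - 36 + 3 \cdot 144}{-11} + \sqrt{-44}\right) \left(-107\right) = \left(- \frac{2 - 1728 - 36 + 432}{11} + 2 i \sqrt{11}\right) \left(-107\right) = \left(\left(- \frac{1}{11}\right) \left(-1330\right) + 2 i \sqrt{11}\right) \left(-107\right) = \left(\frac{1330}{11} + 2 i \sqrt{11}\right) \left(-107\right) = - \frac{142310}{11} - 214 i \sqrt{11}$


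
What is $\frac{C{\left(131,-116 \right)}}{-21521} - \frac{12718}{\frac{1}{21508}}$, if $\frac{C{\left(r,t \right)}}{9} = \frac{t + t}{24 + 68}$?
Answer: $- \frac{135397028120830}{494983} \approx -2.7354 \cdot 10^{8}$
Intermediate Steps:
$C{\left(r,t \right)} = \frac{9 t}{46}$ ($C{\left(r,t \right)} = 9 \frac{t + t}{24 + 68} = 9 \frac{2 t}{92} = 9 \cdot 2 t \frac{1}{92} = 9 \frac{t}{46} = \frac{9 t}{46}$)
$\frac{C{\left(131,-116 \right)}}{-21521} - \frac{12718}{\frac{1}{21508}} = \frac{\frac{9}{46} \left(-116\right)}{-21521} - \frac{12718}{\frac{1}{21508}} = \left(- \frac{522}{23}\right) \left(- \frac{1}{21521}\right) - 12718 \frac{1}{\frac{1}{21508}} = \frac{522}{494983} - 273538744 = - \frac{135397028120830}{494983}$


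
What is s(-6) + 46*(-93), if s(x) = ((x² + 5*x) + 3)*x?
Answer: -4332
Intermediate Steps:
s(x) = x*(3 + x² + 5*x) (s(x) = (3 + x² + 5*x)*x = x*(3 + x² + 5*x))
s(-6) + 46*(-93) = -6*(3 + (-6)² + 5*(-6)) + 46*(-93) = -6*(3 + 36 - 30) - 4278 = -6*9 - 4278 = -54 - 4278 = -4332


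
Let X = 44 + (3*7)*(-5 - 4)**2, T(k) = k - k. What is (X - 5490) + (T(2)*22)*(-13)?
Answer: -3745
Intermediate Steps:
T(k) = 0
X = 1745 (X = 44 + 21*(-9)**2 = 44 + 21*81 = 44 + 1701 = 1745)
(X - 5490) + (T(2)*22)*(-13) = (1745 - 5490) + (0*22)*(-13) = -3745 + 0*(-13) = -3745 + 0 = -3745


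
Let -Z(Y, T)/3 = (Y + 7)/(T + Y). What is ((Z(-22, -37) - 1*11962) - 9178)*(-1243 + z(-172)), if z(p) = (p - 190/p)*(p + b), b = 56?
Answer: -996568006985/2537 ≈ -3.9281e+8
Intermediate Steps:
Z(Y, T) = -3*(7 + Y)/(T + Y) (Z(Y, T) = -3*(Y + 7)/(T + Y) = -3*(7 + Y)/(T + Y))
z(p) = (56 + p)*(p - 190/p) (z(p) = (p - 190/p)*(p + 56) = (p - 190/p)*(56 + p) = (56 + p)*(p - 190/p))
((Z(-22, -37) - 1*11962) - 9178)*(-1243 + z(-172)) = ((3*(-7 - 1*(-22))/(-37 - 22) - 1*11962) - 9178)*(-1243 + (-190 + (-172)² - 10640/(-172) + 56*(-172))) = ((3*(-7 + 22)/(-59) - 11962) - 9178)*(-1243 + (-190 + 29584 - 10640*(-1/172) - 9632)) = ((3*(-1/59)*15 - 11962) - 9178)*(-1243 + (-190 + 29584 + 2660/43 - 9632)) = ((-45/59 - 11962) - 9178)*(-1243 + 852426/43) = (-705803/59 - 9178)*(798977/43) = -1247305/59*798977/43 = -996568006985/2537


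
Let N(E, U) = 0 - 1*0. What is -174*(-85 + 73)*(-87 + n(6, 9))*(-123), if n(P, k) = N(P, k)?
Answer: 22343688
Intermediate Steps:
N(E, U) = 0 (N(E, U) = 0 + 0 = 0)
n(P, k) = 0
-174*(-85 + 73)*(-87 + n(6, 9))*(-123) = -174*(-85 + 73)*(-87 + 0)*(-123) = -(-2088)*(-87)*(-123) = -174*1044*(-123) = -181656*(-123) = 22343688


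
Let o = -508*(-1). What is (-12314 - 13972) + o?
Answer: -25778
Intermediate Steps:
o = 508
(-12314 - 13972) + o = (-12314 - 13972) + 508 = -26286 + 508 = -25778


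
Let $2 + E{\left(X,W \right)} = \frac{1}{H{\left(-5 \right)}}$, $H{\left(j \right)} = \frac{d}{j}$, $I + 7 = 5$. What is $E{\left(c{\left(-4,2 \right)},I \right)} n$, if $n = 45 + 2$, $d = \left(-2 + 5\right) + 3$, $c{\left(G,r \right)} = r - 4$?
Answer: $- \frac{799}{6} \approx -133.17$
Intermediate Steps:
$c{\left(G,r \right)} = -4 + r$
$I = -2$ ($I = -7 + 5 = -2$)
$d = 6$ ($d = 3 + 3 = 6$)
$H{\left(j \right)} = \frac{6}{j}$
$E{\left(X,W \right)} = - \frac{17}{6}$ ($E{\left(X,W \right)} = -2 + \frac{1}{6 \frac{1}{-5}} = -2 + \frac{1}{6 \left(- \frac{1}{5}\right)} = -2 + \frac{1}{- \frac{6}{5}} = -2 - \frac{5}{6} = - \frac{17}{6}$)
$n = 47$
$E{\left(c{\left(-4,2 \right)},I \right)} n = \left(- \frac{17}{6}\right) 47 = - \frac{799}{6}$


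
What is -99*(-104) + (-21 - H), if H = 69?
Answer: 10206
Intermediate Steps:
-99*(-104) + (-21 - H) = -99*(-104) + (-21 - 1*69) = 10296 + (-21 - 69) = 10296 - 90 = 10206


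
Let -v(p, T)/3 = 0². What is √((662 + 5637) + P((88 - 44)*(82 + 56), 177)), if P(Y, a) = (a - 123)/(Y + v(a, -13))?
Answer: √1612773041/506 ≈ 79.366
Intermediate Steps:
v(p, T) = 0 (v(p, T) = -3*0² = -3*0 = 0)
P(Y, a) = (-123 + a)/Y (P(Y, a) = (a - 123)/(Y + 0) = (-123 + a)/Y)
√((662 + 5637) + P((88 - 44)*(82 + 56), 177)) = √((662 + 5637) + (-123 + 177)/(((88 - 44)*(82 + 56)))) = √(6299 + 54/(44*138)) = √(6299 + 54/6072) = √(6299 + (1/6072)*54) = √(6299 + 9/1012) = √(6374597/1012) = √1612773041/506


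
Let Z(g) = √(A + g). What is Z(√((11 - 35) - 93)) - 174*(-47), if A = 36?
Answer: 8178 + √(36 + 3*I*√13) ≈ 8184.1 + 0.8916*I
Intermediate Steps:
Z(g) = √(36 + g)
Z(√((11 - 35) - 93)) - 174*(-47) = √(36 + √((11 - 35) - 93)) - 174*(-47) = √(36 + √(-24 - 93)) + 8178 = √(36 + √(-117)) + 8178 = √(36 + 3*I*√13) + 8178 = 8178 + √(36 + 3*I*√13)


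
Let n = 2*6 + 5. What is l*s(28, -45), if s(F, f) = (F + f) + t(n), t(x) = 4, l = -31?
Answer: 403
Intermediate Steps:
n = 17 (n = 12 + 5 = 17)
s(F, f) = 4 + F + f (s(F, f) = (F + f) + 4 = 4 + F + f)
l*s(28, -45) = -31*(4 + 28 - 45) = -31*(-13) = 403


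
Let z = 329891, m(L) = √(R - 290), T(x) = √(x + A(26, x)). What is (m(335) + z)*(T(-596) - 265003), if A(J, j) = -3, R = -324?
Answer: -(265003 - I*√599)*(329891 + I*√614) ≈ -8.7422e+10 + 1.5074e+6*I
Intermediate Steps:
T(x) = √(-3 + x) (T(x) = √(x - 3) = √(-3 + x))
m(L) = I*√614 (m(L) = √(-324 - 290) = √(-614) = I*√614)
(m(335) + z)*(T(-596) - 265003) = (I*√614 + 329891)*(√(-3 - 596) - 265003) = (329891 + I*√614)*(√(-599) - 265003) = (329891 + I*√614)*(I*√599 - 265003) = (329891 + I*√614)*(-265003 + I*√599) = (-265003 + I*√599)*(329891 + I*√614)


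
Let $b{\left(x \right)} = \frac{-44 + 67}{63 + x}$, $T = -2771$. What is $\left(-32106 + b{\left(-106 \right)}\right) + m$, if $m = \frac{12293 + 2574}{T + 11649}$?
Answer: $- \frac{12256158837}{381754} \approx -32105.0$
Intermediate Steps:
$b{\left(x \right)} = \frac{23}{63 + x}$
$m = \frac{14867}{8878}$ ($m = \frac{12293 + 2574}{-2771 + 11649} = \frac{14867}{8878} \approx 1.6746$)
$\left(-32106 + b{\left(-106 \right)}\right) + m = \left(-32106 + \frac{23}{63 - 106}\right) + \frac{14867}{8878} = \left(-32106 + \frac{23}{-43}\right) + \frac{14867}{8878} = \left(-32106 + 23 \left(- \frac{1}{43}\right)\right) + \frac{14867}{8878} = \left(-32106 - \frac{23}{43}\right) + \frac{14867}{8878} = - \frac{1380581}{43} + \frac{14867}{8878} = - \frac{12256158837}{381754}$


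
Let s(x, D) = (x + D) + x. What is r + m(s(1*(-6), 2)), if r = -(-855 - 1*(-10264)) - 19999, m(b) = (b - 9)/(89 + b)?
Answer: -2323251/79 ≈ -29408.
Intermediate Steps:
s(x, D) = D + 2*x (s(x, D) = (D + x) + x = D + 2*x)
m(b) = (-9 + b)/(89 + b)
r = -29408 (r = -(-855 + 10264) - 19999 = -1*9409 - 19999 = -9409 - 19999 = -29408)
r + m(s(1*(-6), 2)) = -29408 + (-9 + (2 + 2*(1*(-6))))/(89 + (2 + 2*(1*(-6)))) = -29408 + (-9 + (2 + 2*(-6)))/(89 + (2 + 2*(-6))) = -29408 + (-9 + (2 - 12))/(89 + (2 - 12)) = -29408 + (-9 - 10)/(89 - 10) = -29408 - 19/79 = -2323251/79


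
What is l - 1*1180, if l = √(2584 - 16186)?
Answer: -1180 + I*√13602 ≈ -1180.0 + 116.63*I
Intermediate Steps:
l = I*√13602 (l = √(-13602) = I*√13602 ≈ 116.63*I)
l - 1*1180 = I*√13602 - 1*1180 = I*√13602 - 1180 = -1180 + I*√13602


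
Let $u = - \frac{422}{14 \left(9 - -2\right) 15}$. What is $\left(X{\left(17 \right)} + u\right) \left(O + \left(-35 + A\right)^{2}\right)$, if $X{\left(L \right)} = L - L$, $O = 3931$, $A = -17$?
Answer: $- \frac{279997}{231} \approx -1212.1$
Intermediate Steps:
$X{\left(L \right)} = 0$
$u = - \frac{211}{1155}$ ($u = - \frac{422}{14 \left(9 + 2\right) 15} = - \frac{422}{14 \cdot 11 \cdot 15} = - \frac{422}{154 \cdot 15} = - \frac{422}{2310} = \left(-422\right) \frac{1}{2310} = - \frac{211}{1155} \approx -0.18268$)
$\left(X{\left(17 \right)} + u\right) \left(O + \left(-35 + A\right)^{2}\right) = \left(0 - \frac{211}{1155}\right) \left(3931 + \left(-35 - 17\right)^{2}\right) = - \frac{211 \left(3931 + \left(-52\right)^{2}\right)}{1155} = - \frac{211 \left(3931 + 2704\right)}{1155} = \left(- \frac{211}{1155}\right) 6635 = - \frac{279997}{231}$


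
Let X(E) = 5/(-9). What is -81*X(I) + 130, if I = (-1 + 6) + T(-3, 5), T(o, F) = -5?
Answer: 175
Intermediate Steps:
I = 0 (I = (-1 + 6) - 5 = 5 - 5 = 0)
X(E) = -5/9 (X(E) = 5*(-⅑) = -5/9)
-81*X(I) + 130 = -81*(-5/9) + 130 = 45 + 130 = 175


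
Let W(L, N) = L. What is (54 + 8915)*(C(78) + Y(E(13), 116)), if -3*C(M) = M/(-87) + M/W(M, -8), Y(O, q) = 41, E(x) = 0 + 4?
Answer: 10655172/29 ≈ 3.6742e+5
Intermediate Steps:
E(x) = 4
C(M) = -1/3 + M/261 (C(M) = -(M/(-87) + M/M)/3 = -(M*(-1/87) + 1)/3 = -(-M/87 + 1)/3 = -(1 - M/87)/3 = -1/3 + M/261)
(54 + 8915)*(C(78) + Y(E(13), 116)) = (54 + 8915)*((-1/3 + (1/261)*78) + 41) = 8969*((-1/3 + 26/87) + 41) = 8969*(-1/29 + 41) = 8969*(1188/29) = 10655172/29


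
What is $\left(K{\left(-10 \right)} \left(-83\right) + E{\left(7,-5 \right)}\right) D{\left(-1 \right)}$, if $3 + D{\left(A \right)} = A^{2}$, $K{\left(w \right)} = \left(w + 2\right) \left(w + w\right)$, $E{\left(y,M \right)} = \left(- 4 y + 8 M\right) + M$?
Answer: $26706$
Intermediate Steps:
$E{\left(y,M \right)} = - 4 y + 9 M$
$K{\left(w \right)} = 2 w \left(2 + w\right)$ ($K{\left(w \right)} = \left(2 + w\right) 2 w = 2 w \left(2 + w\right)$)
$D{\left(A \right)} = -3 + A^{2}$
$\left(K{\left(-10 \right)} \left(-83\right) + E{\left(7,-5 \right)}\right) D{\left(-1 \right)} = \left(2 \left(-10\right) \left(2 - 10\right) \left(-83\right) + \left(\left(-4\right) 7 + 9 \left(-5\right)\right)\right) \left(-3 + \left(-1\right)^{2}\right) = \left(2 \left(-10\right) \left(-8\right) \left(-83\right) - 73\right) \left(-3 + 1\right) = \left(160 \left(-83\right) - 73\right) \left(-2\right) = \left(-13280 - 73\right) \left(-2\right) = \left(-13353\right) \left(-2\right) = 26706$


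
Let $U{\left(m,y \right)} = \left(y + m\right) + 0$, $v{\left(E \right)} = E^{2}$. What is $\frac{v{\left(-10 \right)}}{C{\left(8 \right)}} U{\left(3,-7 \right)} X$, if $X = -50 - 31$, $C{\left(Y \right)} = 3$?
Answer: $10800$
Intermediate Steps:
$U{\left(m,y \right)} = m + y$ ($U{\left(m,y \right)} = \left(m + y\right) + 0 = m + y$)
$X = -81$
$\frac{v{\left(-10 \right)}}{C{\left(8 \right)}} U{\left(3,-7 \right)} X = \frac{\left(-10\right)^{2}}{3} \left(3 - 7\right) \left(-81\right) = 100 \cdot \frac{1}{3} \left(-4\right) \left(-81\right) = \frac{100}{3} \left(-4\right) \left(-81\right) = \left(- \frac{400}{3}\right) \left(-81\right) = 10800$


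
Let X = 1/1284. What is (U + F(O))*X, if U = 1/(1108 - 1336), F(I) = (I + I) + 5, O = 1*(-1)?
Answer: 683/292752 ≈ 0.0023330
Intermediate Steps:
O = -1
F(I) = 5 + 2*I (F(I) = 2*I + 5 = 5 + 2*I)
X = 1/1284 ≈ 0.00077882
U = -1/228 (U = 1/(-228) = -1/228 ≈ -0.0043860)
(U + F(O))*X = (-1/228 + (5 + 2*(-1)))*(1/1284) = (-1/228 + (5 - 2))*(1/1284) = (-1/228 + 3)*(1/1284) = (683/228)*(1/1284) = 683/292752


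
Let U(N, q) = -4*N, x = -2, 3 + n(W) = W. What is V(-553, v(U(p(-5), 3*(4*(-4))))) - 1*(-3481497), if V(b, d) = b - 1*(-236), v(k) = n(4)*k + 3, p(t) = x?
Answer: 3481180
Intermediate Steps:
n(W) = -3 + W
p(t) = -2
v(k) = 3 + k (v(k) = (-3 + 4)*k + 3 = 1*k + 3 = k + 3 = 3 + k)
V(b, d) = 236 + b (V(b, d) = b + 236 = 236 + b)
V(-553, v(U(p(-5), 3*(4*(-4))))) - 1*(-3481497) = (236 - 553) - 1*(-3481497) = -317 + 3481497 = 3481180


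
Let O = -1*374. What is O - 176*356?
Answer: -63030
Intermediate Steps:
O = -374
O - 176*356 = -374 - 176*356 = -374 - 62656 = -63030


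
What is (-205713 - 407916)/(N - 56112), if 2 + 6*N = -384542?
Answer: 1840887/360608 ≈ 5.1049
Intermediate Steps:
N = -192272/3 (N = -⅓ + (⅙)*(-384542) = -⅓ - 192271/3 = -192272/3 ≈ -64091.)
(-205713 - 407916)/(N - 56112) = (-205713 - 407916)/(-192272/3 - 56112) = -613629/(-360608/3) = -613629*(-3/360608) = 1840887/360608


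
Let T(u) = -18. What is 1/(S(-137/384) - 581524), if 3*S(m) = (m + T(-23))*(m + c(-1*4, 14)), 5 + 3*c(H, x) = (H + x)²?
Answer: -442368/257332358959 ≈ -1.7191e-6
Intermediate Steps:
c(H, x) = -5/3 + (H + x)²/3
S(m) = (-18 + m)*(95/3 + m)/3 (S(m) = ((m - 18)*(m + (-5/3 + (-1*4 + 14)²/3)))/3 = ((-18 + m)*(m + (-5/3 + (-4 + 14)²/3)))/3 = ((-18 + m)*(m + (-5/3 + (⅓)*10²)))/3 = ((-18 + m)*(m + (-5/3 + (⅓)*100)))/3 = ((-18 + m)*(m + (-5/3 + 100/3)))/3 = ((-18 + m)*(m + 95/3))/3 = ((-18 + m)*(95/3 + m))/3 = (-18 + m)*(95/3 + m)/3)
1/(S(-137/384) - 581524) = 1/((-190 + (-137/384)²/3 + 41*(-137/384)/9) - 581524) = 1/((-190 + (-137*1/384)²/3 + 41*(-137*1/384)/9) - 581524) = 1/((-190 + (-137/384)²/3 + (41/9)*(-137/384)) - 581524) = 1/((-190 + (⅓)*(18769/147456) - 5617/3456) - 581524) = 1/((-190 + 18769/442368 - 5617/3456) - 581524) = 1/(-84750127/442368 - 581524) = 1/(-257332358959/442368) = -442368/257332358959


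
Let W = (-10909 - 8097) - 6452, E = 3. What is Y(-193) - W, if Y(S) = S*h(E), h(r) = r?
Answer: 24879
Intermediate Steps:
W = -25458 (W = -19006 - 6452 = -25458)
Y(S) = 3*S (Y(S) = S*3 = 3*S)
Y(-193) - W = 3*(-193) - 1*(-25458) = -579 + 25458 = 24879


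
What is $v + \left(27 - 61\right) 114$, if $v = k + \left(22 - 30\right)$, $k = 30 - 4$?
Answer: $-3858$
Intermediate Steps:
$k = 26$ ($k = 30 - 4 = 26$)
$v = 18$ ($v = 26 + \left(22 - 30\right) = 26 - 8 = 18$)
$v + \left(27 - 61\right) 114 = 18 + \left(27 - 61\right) 114 = 18 - 3876 = -3858$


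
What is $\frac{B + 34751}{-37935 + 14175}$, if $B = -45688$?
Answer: $\frac{10937}{23760} \approx 0.46031$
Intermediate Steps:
$\frac{B + 34751}{-37935 + 14175} = \frac{-45688 + 34751}{-37935 + 14175} = - \frac{10937}{-23760} = \left(-10937\right) \left(- \frac{1}{23760}\right) = \frac{10937}{23760}$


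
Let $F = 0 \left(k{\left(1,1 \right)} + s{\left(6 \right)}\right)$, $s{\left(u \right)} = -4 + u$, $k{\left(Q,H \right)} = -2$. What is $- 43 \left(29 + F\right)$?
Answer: $-1247$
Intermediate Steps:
$F = 0$ ($F = 0 \left(-2 + \left(-4 + 6\right)\right) = 0 \left(-2 + 2\right) = 0 \cdot 0 = 0$)
$- 43 \left(29 + F\right) = - 43 \left(29 + 0\right) = \left(-43\right) 29 = -1247$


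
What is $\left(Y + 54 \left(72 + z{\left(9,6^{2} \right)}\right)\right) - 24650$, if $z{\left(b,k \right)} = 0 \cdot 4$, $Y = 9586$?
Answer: $-11176$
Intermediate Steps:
$z{\left(b,k \right)} = 0$
$\left(Y + 54 \left(72 + z{\left(9,6^{2} \right)}\right)\right) - 24650 = \left(9586 + 54 \left(72 + 0\right)\right) - 24650 = \left(9586 + 54 \cdot 72\right) - 24650 = \left(9586 + 3888\right) - 24650 = 13474 - 24650 = -11176$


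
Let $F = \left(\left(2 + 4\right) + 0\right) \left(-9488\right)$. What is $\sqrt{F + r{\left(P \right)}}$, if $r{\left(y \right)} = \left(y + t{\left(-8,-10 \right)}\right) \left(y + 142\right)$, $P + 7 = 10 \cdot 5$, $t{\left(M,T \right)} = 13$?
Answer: $2 i \sqrt{11642} \approx 215.8 i$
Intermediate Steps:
$P = 43$ ($P = -7 + 10 \cdot 5 = -7 + 50 = 43$)
$r{\left(y \right)} = \left(13 + y\right) \left(142 + y\right)$ ($r{\left(y \right)} = \left(y + 13\right) \left(y + 142\right) = \left(13 + y\right) \left(142 + y\right)$)
$F = -56928$ ($F = \left(6 + 0\right) \left(-9488\right) = 6 \left(-9488\right) = -56928$)
$\sqrt{F + r{\left(P \right)}} = \sqrt{-56928 + \left(1846 + 43^{2} + 155 \cdot 43\right)} = \sqrt{-56928 + \left(1846 + 1849 + 6665\right)} = \sqrt{-56928 + 10360} = \sqrt{-46568} = 2 i \sqrt{11642}$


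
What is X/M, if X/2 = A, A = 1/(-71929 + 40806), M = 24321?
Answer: -2/756942483 ≈ -2.6422e-9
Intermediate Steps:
A = -1/31123 (A = 1/(-31123) = -1/31123 ≈ -3.2131e-5)
X = -2/31123 (X = 2*(-1/31123) = -2/31123 ≈ -6.4261e-5)
X/M = -2/31123/24321 = -2/31123*1/24321 = -2/756942483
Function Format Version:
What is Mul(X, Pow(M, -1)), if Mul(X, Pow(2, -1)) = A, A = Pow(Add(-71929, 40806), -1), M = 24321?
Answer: Rational(-2, 756942483) ≈ -2.6422e-9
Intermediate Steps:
A = Rational(-1, 31123) (A = Pow(-31123, -1) = Rational(-1, 31123) ≈ -3.2131e-5)
X = Rational(-2, 31123) (X = Mul(2, Rational(-1, 31123)) = Rational(-2, 31123) ≈ -6.4261e-5)
Mul(X, Pow(M, -1)) = Mul(Rational(-2, 31123), Pow(24321, -1)) = Mul(Rational(-2, 31123), Rational(1, 24321)) = Rational(-2, 756942483)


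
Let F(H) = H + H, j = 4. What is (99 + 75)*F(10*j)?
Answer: 13920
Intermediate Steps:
F(H) = 2*H
(99 + 75)*F(10*j) = (99 + 75)*(2*(10*4)) = 174*(2*40) = 174*80 = 13920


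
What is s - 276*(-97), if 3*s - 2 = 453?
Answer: 80771/3 ≈ 26924.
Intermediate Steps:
s = 455/3 (s = 2/3 + (1/3)*453 = 2/3 + 151 = 455/3 ≈ 151.67)
s - 276*(-97) = 455/3 - 276*(-97) = 455/3 + 26772 = 80771/3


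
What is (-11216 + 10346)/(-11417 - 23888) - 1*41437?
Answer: -292586483/7061 ≈ -41437.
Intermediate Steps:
(-11216 + 10346)/(-11417 - 23888) - 1*41437 = -870/(-35305) - 41437 = -870*(-1/35305) - 41437 = 174/7061 - 41437 = -292586483/7061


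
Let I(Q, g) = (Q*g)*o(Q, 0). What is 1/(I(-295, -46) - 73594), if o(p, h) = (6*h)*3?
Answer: -1/73594 ≈ -1.3588e-5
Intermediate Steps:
o(p, h) = 18*h
I(Q, g) = 0 (I(Q, g) = (Q*g)*(18*0) = (Q*g)*0 = 0)
1/(I(-295, -46) - 73594) = 1/(0 - 73594) = 1/(-73594) = -1/73594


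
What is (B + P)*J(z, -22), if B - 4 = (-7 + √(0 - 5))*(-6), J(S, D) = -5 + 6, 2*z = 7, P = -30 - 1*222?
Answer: -206 - 6*I*√5 ≈ -206.0 - 13.416*I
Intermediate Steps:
P = -252 (P = -30 - 222 = -252)
z = 7/2 (z = (½)*7 = 7/2 ≈ 3.5000)
J(S, D) = 1
B = 46 - 6*I*√5 (B = 4 + (-7 + √(0 - 5))*(-6) = 4 + (-7 + √(-5))*(-6) = 4 + (-7 + I*√5)*(-6) = 4 + (42 - 6*I*√5) = 46 - 6*I*√5 ≈ 46.0 - 13.416*I)
(B + P)*J(z, -22) = ((46 - 6*I*√5) - 252)*1 = (-206 - 6*I*√5)*1 = -206 - 6*I*√5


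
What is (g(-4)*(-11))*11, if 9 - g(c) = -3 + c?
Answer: -1936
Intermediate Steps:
g(c) = 12 - c (g(c) = 9 - (-3 + c) = 9 + (3 - c) = 12 - c)
(g(-4)*(-11))*11 = ((12 - 1*(-4))*(-11))*11 = ((12 + 4)*(-11))*11 = (16*(-11))*11 = -176*11 = -1936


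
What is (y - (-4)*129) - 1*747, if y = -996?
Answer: -1227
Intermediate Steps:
(y - (-4)*129) - 1*747 = (-996 - (-4)*129) - 1*747 = (-996 - 1*(-516)) - 747 = (-996 + 516) - 747 = -480 - 747 = -1227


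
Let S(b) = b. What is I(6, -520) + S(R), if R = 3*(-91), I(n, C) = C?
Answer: -793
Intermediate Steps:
R = -273
I(6, -520) + S(R) = -520 - 273 = -793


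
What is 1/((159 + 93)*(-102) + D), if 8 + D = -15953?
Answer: -1/41665 ≈ -2.4001e-5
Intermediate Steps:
D = -15961 (D = -8 - 15953 = -15961)
1/((159 + 93)*(-102) + D) = 1/((159 + 93)*(-102) - 15961) = 1/(252*(-102) - 15961) = 1/(-25704 - 15961) = 1/(-41665) = -1/41665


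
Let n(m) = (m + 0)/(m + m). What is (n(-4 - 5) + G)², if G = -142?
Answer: 80089/4 ≈ 20022.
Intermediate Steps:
n(m) = ½ (n(m) = m/((2*m)) = m*(1/(2*m)) = ½)
(n(-4 - 5) + G)² = (½ - 142)² = (-283/2)² = 80089/4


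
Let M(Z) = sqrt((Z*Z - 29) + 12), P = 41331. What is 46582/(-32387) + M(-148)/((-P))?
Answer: -46582/32387 - sqrt(21887)/41331 ≈ -1.4419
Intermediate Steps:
M(Z) = sqrt(-17 + Z**2) (M(Z) = sqrt((Z**2 - 29) + 12) = sqrt((-29 + Z**2) + 12) = sqrt(-17 + Z**2))
46582/(-32387) + M(-148)/((-P)) = 46582/(-32387) + sqrt(-17 + (-148)**2)/((-1*41331)) = 46582*(-1/32387) + sqrt(-17 + 21904)/(-41331) = -46582/32387 + sqrt(21887)*(-1/41331) = -46582/32387 - sqrt(21887)/41331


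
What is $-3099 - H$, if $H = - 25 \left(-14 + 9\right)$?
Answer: $-3224$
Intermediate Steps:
$H = 125$ ($H = \left(-25\right) \left(-5\right) = 125$)
$-3099 - H = -3099 - 125 = -3224$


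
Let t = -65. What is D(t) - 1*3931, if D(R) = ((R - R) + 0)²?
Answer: -3931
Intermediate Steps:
D(R) = 0 (D(R) = (0 + 0)² = 0² = 0)
D(t) - 1*3931 = 0 - 1*3931 = 0 - 3931 = -3931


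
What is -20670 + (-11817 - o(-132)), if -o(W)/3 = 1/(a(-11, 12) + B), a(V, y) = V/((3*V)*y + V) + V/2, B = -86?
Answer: -219904725/6769 ≈ -32487.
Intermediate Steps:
a(V, y) = V/2 + V/(V + 3*V*y) (a(V, y) = V/(3*V*y + V) + V*(1/2) = V/(V + 3*V*y) + V/2 = V/2 + V/(V + 3*V*y))
o(W) = 222/6769 (o(W) = -3/((2 - 11 + 3*(-11)*12)/(2*(1 + 3*12)) - 86) = -3/((2 - 11 - 396)/(2*(1 + 36)) - 86) = -3/((1/2)*(-405)/37 - 86) = -3/((1/2)*(1/37)*(-405) - 86) = -3/(-405/74 - 86) = -3/(-6769/74) = -3*(-74/6769) = 222/6769)
-20670 + (-11817 - o(-132)) = -20670 + (-11817 - 1*222/6769) = -20670 + (-11817 - 222/6769) = -20670 - 79989495/6769 = -219904725/6769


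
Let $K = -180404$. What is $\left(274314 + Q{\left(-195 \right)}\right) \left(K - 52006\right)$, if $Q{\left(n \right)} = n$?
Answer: $-63707996790$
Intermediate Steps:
$\left(274314 + Q{\left(-195 \right)}\right) \left(K - 52006\right) = \left(274314 - 195\right) \left(-180404 - 52006\right) = 274119 \left(-232410\right) = -63707996790$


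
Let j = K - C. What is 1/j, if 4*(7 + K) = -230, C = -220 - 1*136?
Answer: 2/583 ≈ 0.0034305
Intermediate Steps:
C = -356 (C = -220 - 136 = -356)
K = -129/2 (K = -7 + (1/4)*(-230) = -7 - 115/2 = -129/2 ≈ -64.500)
j = 583/2 (j = -129/2 - 1*(-356) = -129/2 + 356 = 583/2 ≈ 291.50)
1/j = 1/(583/2) = 2/583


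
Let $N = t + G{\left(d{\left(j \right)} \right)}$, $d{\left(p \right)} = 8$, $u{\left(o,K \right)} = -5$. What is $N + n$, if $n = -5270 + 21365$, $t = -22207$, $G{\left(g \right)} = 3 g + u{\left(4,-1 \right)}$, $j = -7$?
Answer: $-6093$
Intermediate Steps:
$G{\left(g \right)} = -5 + 3 g$ ($G{\left(g \right)} = 3 g - 5 = -5 + 3 g$)
$n = 16095$
$N = -22188$ ($N = -22207 + \left(-5 + 3 \cdot 8\right) = -22207 + \left(-5 + 24\right) = -22207 + 19 = -22188$)
$N + n = -22188 + 16095 = -6093$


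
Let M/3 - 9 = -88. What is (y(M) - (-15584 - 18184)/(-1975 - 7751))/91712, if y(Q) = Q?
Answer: -389805/148665152 ≈ -0.0026220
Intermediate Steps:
M = -237 (M = 27 + 3*(-88) = 27 - 264 = -237)
(y(M) - (-15584 - 18184)/(-1975 - 7751))/91712 = (-237 - (-15584 - 18184)/(-1975 - 7751))/91712 = (-237 - (-33768)/(-9726))*(1/91712) = (-237 - (-33768)*(-1)/9726)*(1/91712) = (-237 - 1*5628/1621)*(1/91712) = (-237 - 5628/1621)*(1/91712) = -389805/1621*1/91712 = -389805/148665152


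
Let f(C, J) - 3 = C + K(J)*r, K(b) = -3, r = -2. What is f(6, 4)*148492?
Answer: 2227380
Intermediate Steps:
f(C, J) = 9 + C (f(C, J) = 3 + (C - 3*(-2)) = 3 + (C + 6) = 3 + (6 + C) = 9 + C)
f(6, 4)*148492 = (9 + 6)*148492 = 15*148492 = 2227380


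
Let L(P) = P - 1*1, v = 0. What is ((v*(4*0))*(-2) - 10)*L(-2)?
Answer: 30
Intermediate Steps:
L(P) = -1 + P (L(P) = P - 1 = -1 + P)
((v*(4*0))*(-2) - 10)*L(-2) = ((0*(4*0))*(-2) - 10)*(-1 - 2) = ((0*0)*(-2) - 10)*(-3) = (0*(-2) - 10)*(-3) = (0 - 10)*(-3) = -10*(-3) = 30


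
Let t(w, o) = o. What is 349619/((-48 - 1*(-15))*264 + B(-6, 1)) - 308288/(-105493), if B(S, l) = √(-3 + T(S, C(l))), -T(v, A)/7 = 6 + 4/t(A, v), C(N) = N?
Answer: (-102589656333*I + 3391168*√3)/(1160423*(√3 + 2376*I)) ≈ -37.208 - 0.029254*I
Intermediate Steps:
T(v, A) = -42 - 28/v (T(v, A) = -7*(6 + 4/v) = -42 - 28/v)
B(S, l) = √(-45 - 28/S) (B(S, l) = √(-3 + (-42 - 28/S)) = √(-45 - 28/S))
349619/((-48 - 1*(-15))*264 + B(-6, 1)) - 308288/(-105493) = 349619/((-48 - 1*(-15))*264 + √(-45 - 28/(-6))) - 308288/(-105493) = 349619/((-48 + 15)*264 + √(-45 - 28*(-⅙))) - 308288*(-1/105493) = 349619/(-33*264 + √(-45 + 14/3)) + 308288/105493 = 349619/(-8712 + √(-121/3)) + 308288/105493 = 349619/(-8712 + 11*I*√3/3) + 308288/105493 = 308288/105493 + 349619/(-8712 + 11*I*√3/3)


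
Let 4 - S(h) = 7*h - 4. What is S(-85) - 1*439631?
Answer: -439028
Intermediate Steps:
S(h) = 8 - 7*h (S(h) = 4 - (7*h - 4) = 4 - (-4 + 7*h) = 4 + (4 - 7*h) = 8 - 7*h)
S(-85) - 1*439631 = (8 - 7*(-85)) - 1*439631 = (8 + 595) - 439631 = 603 - 439631 = -439028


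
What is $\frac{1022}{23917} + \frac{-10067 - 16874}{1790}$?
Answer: $- \frac{642518517}{42811430} \approx -15.008$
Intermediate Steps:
$\frac{1022}{23917} + \frac{-10067 - 16874}{1790} = 1022 \cdot \frac{1}{23917} - \frac{26941}{1790} = \frac{1022}{23917} - \frac{26941}{1790} = - \frac{642518517}{42811430}$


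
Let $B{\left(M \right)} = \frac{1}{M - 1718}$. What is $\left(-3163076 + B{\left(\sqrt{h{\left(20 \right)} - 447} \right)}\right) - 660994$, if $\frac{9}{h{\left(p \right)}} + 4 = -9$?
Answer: $- \frac{73375551542287}{19187816} - \frac{i \sqrt{18915}}{19187816} \approx -3.8241 \cdot 10^{6} - 7.1677 \cdot 10^{-6} i$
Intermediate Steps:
$h{\left(p \right)} = - \frac{9}{13}$ ($h{\left(p \right)} = \frac{9}{-4 - 9} = \frac{9}{-13} = 9 \left(- \frac{1}{13}\right) = - \frac{9}{13}$)
$B{\left(M \right)} = \frac{1}{-1718 + M}$
$\left(-3163076 + B{\left(\sqrt{h{\left(20 \right)} - 447} \right)}\right) - 660994 = \left(-3163076 + \frac{1}{-1718 + \sqrt{- \frac{9}{13} - 447}}\right) - 660994 = \left(-3163076 + \frac{1}{-1718 + \sqrt{- \frac{5820}{13}}}\right) - 660994 = \left(-3163076 + \frac{1}{-1718 + \frac{2 i \sqrt{18915}}{13}}\right) - 660994 = -3824070 + \frac{1}{-1718 + \frac{2 i \sqrt{18915}}{13}}$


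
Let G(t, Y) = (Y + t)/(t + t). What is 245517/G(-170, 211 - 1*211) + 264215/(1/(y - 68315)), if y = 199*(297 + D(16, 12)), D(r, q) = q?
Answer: -1802512126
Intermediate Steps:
G(t, Y) = (Y + t)/(2*t) (G(t, Y) = (Y + t)/((2*t)) = (Y + t)*(1/(2*t)) = (Y + t)/(2*t))
y = 61491 (y = 199*(297 + 12) = 199*309 = 61491)
245517/G(-170, 211 - 1*211) + 264215/(1/(y - 68315)) = 245517/(((½)*((211 - 1*211) - 170)/(-170))) + 264215/(1/(61491 - 68315)) = 245517/(((½)*(-1/170)*((211 - 211) - 170))) + 264215/(1/(-6824)) = 245517/(((½)*(-1/170)*(0 - 170))) + 264215/(-1/6824) = 245517/(((½)*(-1/170)*(-170))) + 264215*(-6824) = 245517/(½) - 1803003160 = 245517*2 - 1803003160 = 491034 - 1803003160 = -1802512126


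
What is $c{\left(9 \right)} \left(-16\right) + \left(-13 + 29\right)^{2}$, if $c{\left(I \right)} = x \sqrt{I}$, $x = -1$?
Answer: $304$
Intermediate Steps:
$c{\left(I \right)} = - \sqrt{I}$
$c{\left(9 \right)} \left(-16\right) + \left(-13 + 29\right)^{2} = - \sqrt{9} \left(-16\right) + \left(-13 + 29\right)^{2} = \left(-1\right) 3 \left(-16\right) + 16^{2} = \left(-3\right) \left(-16\right) + 256 = 48 + 256 = 304$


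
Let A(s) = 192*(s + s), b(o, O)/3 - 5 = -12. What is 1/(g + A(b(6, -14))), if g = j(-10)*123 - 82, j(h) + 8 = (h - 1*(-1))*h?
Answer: 1/1940 ≈ 0.00051546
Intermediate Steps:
b(o, O) = -21 (b(o, O) = 15 + 3*(-12) = 15 - 36 = -21)
j(h) = -8 + h*(1 + h) (j(h) = -8 + (h - 1*(-1))*h = -8 + (h + 1)*h = -8 + (1 + h)*h = -8 + h*(1 + h))
A(s) = 384*s (A(s) = 192*(2*s) = 384*s)
g = 10004 (g = (-8 - 10 + (-10)²)*123 - 82 = (-8 - 10 + 100)*123 - 82 = 82*123 - 82 = 10086 - 82 = 10004)
1/(g + A(b(6, -14))) = 1/(10004 + 384*(-21)) = 1/(10004 - 8064) = 1/1940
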